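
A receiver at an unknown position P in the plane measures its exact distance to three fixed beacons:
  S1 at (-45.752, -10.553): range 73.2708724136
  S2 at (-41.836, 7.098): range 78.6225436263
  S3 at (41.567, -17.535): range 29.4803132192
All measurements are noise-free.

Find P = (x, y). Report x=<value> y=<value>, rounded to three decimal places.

x=21.655 y=-39.274

eq1: (x + 45.752)² + (y + 10.553)² = 73.2708724136²
eq2: (x + 41.836)² + (y − 7.098)² = 78.6225436263²
eq3: (x − 41.567)² + (y + 17.535)² = 29.4803132192²
eq3−eq2, eq3−eq1 (x²,y² cancel):
  -166.806·x + 49.266·y = -5547.074713
  -174.638·x + 13.964·y = -4330.212278
det = -166.806·13.964 − 49.266·-174.638 = 6274.436724
x = (-5547.074713·13.964 − 49.266·-4330.212278) / 6274.436724 = 21.654994
y = (-166.806·-4330.212278 − -5547.074713·-174.638) / 6274.436724 = -39.274385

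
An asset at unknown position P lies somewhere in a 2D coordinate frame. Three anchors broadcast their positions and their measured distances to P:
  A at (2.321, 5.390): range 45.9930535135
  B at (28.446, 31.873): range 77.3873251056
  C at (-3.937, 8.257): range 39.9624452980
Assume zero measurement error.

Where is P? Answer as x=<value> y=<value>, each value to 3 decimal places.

x=-43.642 y=3.728

eq1: (x − 2.321)² + (y − 5.390)² = 45.9930535135²
eq2: (x − 28.446)² + (y − 31.873)² = 77.3873251056²
eq3: (x + 3.937)² + (y − 8.257)² = 39.9624452980²
eq1−eq3, eq1−eq2 (x²,y² cancel):
  -12.516·x + 5.734·y = 567.602814
  52.250·x + 52.966·y = -2082.813212
det = -12.516·52.966 − 5.734·52.250 = -962.523956
x = (567.602814·52.966 − 5.734·-2082.813212) / -962.523956 = -43.642032
y = (-12.516·-2082.813212 − 567.602814·52.250) / -962.523956 = 3.728486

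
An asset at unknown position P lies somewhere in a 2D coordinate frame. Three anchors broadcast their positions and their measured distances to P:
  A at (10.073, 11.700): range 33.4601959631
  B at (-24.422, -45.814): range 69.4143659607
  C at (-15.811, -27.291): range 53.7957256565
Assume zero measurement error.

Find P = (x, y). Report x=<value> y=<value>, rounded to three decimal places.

x=35.246 y=-10.344

eq1: (x − 10.073)² + (y − 11.700)² = 33.4601959631²
eq2: (x + 24.422)² + (y + 45.814)² = 69.4143659607²
eq3: (x + 15.811)² + (y + 27.291)² = 53.7957256565²
eq2−eq1, eq2−eq3 (x²,y² cancel):
  68.990·x + 115.028·y = 1241.768137
  17.222·x + 37.046·y = 223.803825
det = 68.990·37.046 − 115.028·17.222 = 574.791324
x = (1241.768137·37.046 − 115.028·223.803825) / 574.791324 = 35.245549
y = (68.990·223.803825 − 1241.768137·17.222) / 574.791324 = -10.343763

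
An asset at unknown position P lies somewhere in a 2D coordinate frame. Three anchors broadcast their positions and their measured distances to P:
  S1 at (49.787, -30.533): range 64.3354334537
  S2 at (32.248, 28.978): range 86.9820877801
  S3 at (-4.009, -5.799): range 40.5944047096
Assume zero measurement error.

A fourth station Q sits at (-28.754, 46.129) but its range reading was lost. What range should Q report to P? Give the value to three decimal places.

92.939

eq1: (x − 49.787)² + (y + 30.533)² = 64.3354334537²
eq2: (x − 32.248)² + (y − 28.978)² = 86.9820877801²
eq3: (x + 4.009)² + (y + 5.799)² = 40.5944047096²
eq3−eq2, eq3−eq1 (x²,y² cancel):
  72.514·x + 69.554·y = -4088.020395
  107.592·x − 49.468·y = 870.166672
det = 72.514·-49.468 − 69.554·107.592 = -11070.576520
x = (-4088.020395·-49.468 − 69.554·870.166672) / -11070.576520 = -12.799931
y = (72.514·870.166672 − -4088.020395·107.592) / -11070.576520 = -45.430114
|P − Q| = √((-12.799931 − -28.754)² + (-45.430114 − 46.129)²) = 92.938709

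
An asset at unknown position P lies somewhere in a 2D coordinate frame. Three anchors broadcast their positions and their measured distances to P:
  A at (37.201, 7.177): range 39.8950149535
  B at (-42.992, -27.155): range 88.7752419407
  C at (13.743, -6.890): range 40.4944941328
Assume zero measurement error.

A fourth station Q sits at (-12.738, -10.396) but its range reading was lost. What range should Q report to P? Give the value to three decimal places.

62.202

eq1: (x − 37.201)² + (y − 7.177)² = 39.8950149535²
eq2: (x + 42.992)² + (y + 27.155)² = 88.7752419407²
eq3: (x − 13.743)² + (y + 6.890)² = 40.4944941328²
eq2−eq1, eq2−eq3 (x²,y² cancel):
  160.386·x + 68.664·y = 5139.149004
  113.470·x + 40.530·y = 3891.875587
det = 160.386·40.530 − 68.664·113.470 = -1290.859500
x = (5139.149004·40.530 − 68.664·3891.875587) / -1290.859500 = 45.661078
y = (160.386·3891.875587 − 5139.149004·113.470) / -1290.859500 = -31.810681
|P − Q| = √((45.661078 − -12.738)² + (-31.810681 − -10.396)²) = 62.201615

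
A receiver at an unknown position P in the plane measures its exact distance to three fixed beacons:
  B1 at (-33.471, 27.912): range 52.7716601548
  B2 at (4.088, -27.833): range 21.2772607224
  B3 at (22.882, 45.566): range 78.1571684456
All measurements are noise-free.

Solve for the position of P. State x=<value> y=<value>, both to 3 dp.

eq1: (x + 33.471)² + (y − 27.912)² = 52.7716601548²
eq2: (x − 4.088)² + (y + 27.833)² = 21.2772607224²
eq3: (x − 22.882)² + (y − 45.566)² = 78.1571684456²
eq3−eq1, eq3−eq2 (x²,y² cancel):
  -112.706·x − 35.308·y = 2623.236169
  -37.588·x − 146.798·y = 3847.362509
det = -112.706·-146.798 − -35.308·-37.588 = 15217.858284
x = (2623.236169·-146.798 − -35.308·3847.362509) / 15217.858284 = -16.378333
y = (-112.706·3847.362509 − 2623.236169·-37.588) / 15217.858284 = -22.014835

x=-16.378 y=-22.015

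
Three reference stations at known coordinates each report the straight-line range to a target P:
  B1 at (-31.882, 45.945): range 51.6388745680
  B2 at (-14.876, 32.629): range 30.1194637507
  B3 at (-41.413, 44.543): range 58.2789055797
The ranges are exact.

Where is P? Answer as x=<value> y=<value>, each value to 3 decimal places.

x=6.603 y=11.514

eq1: (x + 31.882)² + (y − 45.945)² = 51.6388745680²
eq2: (x + 14.876)² + (y − 32.629)² = 30.1194637507²
eq3: (x + 41.413)² + (y − 44.543)² = 58.2789055797²
eq3−eq1, eq3−eq2 (x²,y² cancel):
  19.062·x + 2.804·y = 158.147000
  53.074·x − 23.828·y = 76.080338
det = 19.062·-23.828 − 2.804·53.074 = -603.028832
x = (158.147000·-23.828 − 2.804·76.080338) / -603.028832 = 6.602762
y = (19.062·76.080338 − 158.147000·53.074) / -603.028832 = 11.513961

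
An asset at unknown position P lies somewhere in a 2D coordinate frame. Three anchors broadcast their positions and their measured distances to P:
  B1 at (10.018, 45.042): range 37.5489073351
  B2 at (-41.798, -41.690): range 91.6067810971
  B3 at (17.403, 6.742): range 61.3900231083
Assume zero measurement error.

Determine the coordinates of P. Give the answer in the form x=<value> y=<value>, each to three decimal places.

eq1: (x − 10.018)² + (y − 45.042)² = 37.5489073351²
eq2: (x + 41.798)² + (y + 41.690)² = 91.6067810971²
eq3: (x − 17.403)² + (y − 6.742)² = 61.3900231083²
eq2−eq3, eq2−eq1 (x²,y² cancel):
  118.402·x + 96.864·y = 1486.257475
  103.632·x + 173.464·y = 5625.895085
det = 118.402·173.464 − 96.864·103.632 = 10500.274480
x = (1486.257475·173.464 − 96.864·5625.895085) / 10500.274480 = -27.345431
y = (118.402·5625.895085 − 1486.257475·103.632) / 10500.274480 = 48.769525

x=-27.345 y=48.770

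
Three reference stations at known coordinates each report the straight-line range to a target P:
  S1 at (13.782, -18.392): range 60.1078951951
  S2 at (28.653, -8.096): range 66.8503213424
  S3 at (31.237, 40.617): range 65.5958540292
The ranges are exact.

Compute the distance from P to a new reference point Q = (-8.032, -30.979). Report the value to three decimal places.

57.203

eq1: (x − 13.782)² + (y + 18.392)² = 60.1078951951²
eq2: (x − 28.653)² + (y + 8.096)² = 66.8503213424²
eq3: (x − 31.237)² + (y − 40.617)² = 65.5958540292²
eq1−eq2, eq1−eq3 (x²,y² cancel):
  29.742·x + 20.592·y = -497.675962
  34.910·x + 118.018·y = 1407.424669
det = 29.742·118.018 − 20.592·34.910 = 2791.224636
x = (-497.675962·118.018 − 20.592·1407.424669) / 2791.224636 = -31.425780
y = (29.742·1407.424669 − -497.675962·34.910) / 2791.224636 = 21.221328
|P − Q| = √((-31.425780 − -8.032)² + (21.221328 − -30.979)²) = 57.202650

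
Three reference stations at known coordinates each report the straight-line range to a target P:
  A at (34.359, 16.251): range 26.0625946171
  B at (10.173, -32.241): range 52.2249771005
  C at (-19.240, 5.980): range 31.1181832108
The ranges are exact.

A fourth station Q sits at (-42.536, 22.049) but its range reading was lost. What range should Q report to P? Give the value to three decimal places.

51.140

eq1: (x − 34.359)² + (y − 16.251)² = 26.0625946171²
eq2: (x − 10.173)² + (y + 32.241)² = 52.2249771005²
eq3: (x + 19.240)² + (y − 5.980)² = 31.1181832108²
eq1−eq3, eq1−eq2 (x²,y² cancel):
  -107.198·x − 20.542·y = -1327.780370
  -48.372·x − 96.984·y = -2349.853267
det = -107.198·-96.984 − -20.542·-48.372 = 9402.833208
x = (-1327.780370·-96.984 − -20.542·-2349.853267) / 9402.833208 = 8.561544
y = (-107.198·-2349.853267 − -1327.780370·-48.372) / 9402.833208 = 19.959110
|P − Q| = √((8.561544 − -42.536)² + (19.959110 − 22.049)²) = 51.140264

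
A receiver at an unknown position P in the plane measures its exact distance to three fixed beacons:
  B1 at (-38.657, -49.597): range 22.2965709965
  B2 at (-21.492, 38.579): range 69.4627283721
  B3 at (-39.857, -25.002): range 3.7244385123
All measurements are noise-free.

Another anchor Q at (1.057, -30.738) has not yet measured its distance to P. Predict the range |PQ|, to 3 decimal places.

43.661

eq1: (x + 38.657)² + (y + 49.597)² = 22.2965709965²
eq2: (x + 21.492)² + (y − 38.579)² = 69.4627283721²
eq3: (x + 39.857)² + (y + 25.002)² = 3.7244385123²
eq3−eq1, eq3−eq2 (x²,y² cancel):
  2.400·x − 49.190·y = 1257.279969
  36.730·x + 127.162·y = -5074.634339
det = 2.400·127.162 − -49.190·36.730 = 2111.937500
x = (1257.279969·127.162 − -49.190·-5074.634339) / 2111.937500 = -42.493221
y = (2.400·-5074.634339 − 1257.279969·36.730) / 2111.937500 = -27.632927
|P − Q| = √((-42.493221 − 1.057)² + (-27.632927 − -30.738)²) = 43.660775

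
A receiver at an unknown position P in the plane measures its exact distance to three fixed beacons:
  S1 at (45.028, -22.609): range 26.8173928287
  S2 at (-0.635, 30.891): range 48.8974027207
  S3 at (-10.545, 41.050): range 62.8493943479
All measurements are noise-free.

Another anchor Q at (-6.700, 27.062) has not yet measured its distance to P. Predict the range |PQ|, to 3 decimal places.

52.228

eq1: (x − 45.028)² + (y + 22.609)² = 26.8173928287²
eq2: (x + 0.635)² + (y − 30.891)² = 48.8974027207²
eq3: (x + 10.545)² + (y − 41.050)² = 62.8493943479²
eq3−eq1, eq3−eq2 (x²,y² cancel):
  111.146·x − 127.318·y = 3973.261952
  19.820·x − 20.318·y = 717.447958
det = 111.146·-20.318 − -127.318·19.820 = 265.178332
x = (3973.261952·-20.318 − -127.318·717.447958) / 265.178332 = 40.030808
y = (111.146·717.447958 − 3973.261952·19.820) / 265.178332 = 3.738687
|P − Q| = √((40.030808 − -6.700)² + (3.738687 − 27.062)²) = 52.227821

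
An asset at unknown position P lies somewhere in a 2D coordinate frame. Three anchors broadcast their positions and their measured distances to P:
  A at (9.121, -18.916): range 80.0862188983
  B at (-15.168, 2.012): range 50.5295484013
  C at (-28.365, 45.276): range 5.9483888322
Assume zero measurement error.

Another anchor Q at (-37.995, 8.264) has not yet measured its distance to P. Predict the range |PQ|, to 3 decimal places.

eq1: (x − 9.121)² + (y + 18.916)² = 80.0862188983²
eq2: (x + 15.168)² + (y − 2.012)² = 50.5295484013²
eq3: (x + 28.365)² + (y − 45.276)² = 5.9483888322²
eq1−eq3, eq1−eq2 (x²,y² cancel):
  -74.972·x + 128.384·y = 8791.900832
  -48.578·x + 41.856·y = 3653.675867
det = -74.972·41.856 − 128.384·-48.578 = 3098.609920
x = (8791.900832·41.856 − 128.384·3653.675867) / 3098.609920 = -32.620989
y = (-74.972·3653.675867 − 8791.900832·-48.578) / 3098.609920 = 49.431705
|P − Q| = √((-32.620989 − -37.995)² + (49.431705 − 8.264)²) = 41.516984

41.517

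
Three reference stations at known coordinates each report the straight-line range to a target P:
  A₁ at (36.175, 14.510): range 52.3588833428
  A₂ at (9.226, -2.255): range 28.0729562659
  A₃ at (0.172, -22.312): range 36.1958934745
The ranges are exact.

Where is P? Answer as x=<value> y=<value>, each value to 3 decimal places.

eq1: (x − 36.175)² + (y − 14.510)² = 52.3588833428²
eq2: (x − 9.226)² + (y + 2.255)² = 28.0729562659²
eq3: (x − 0.172)² + (y + 22.312)² = 36.1958934745²
eq3−eq1, eq3−eq2 (x²,y² cancel):
  72.006·x + 73.644·y = -409.994163
  18.108·x + 40.114·y = 114.401004
det = 72.006·40.114 − 73.644·18.108 = 1554.903132
x = (-409.994163·40.114 − 73.644·114.401004) / 1554.903132 = -15.995500
y = (72.006·114.401004 − -409.994163·18.108) / 1554.903132 = 10.072481

x=-15.996 y=10.072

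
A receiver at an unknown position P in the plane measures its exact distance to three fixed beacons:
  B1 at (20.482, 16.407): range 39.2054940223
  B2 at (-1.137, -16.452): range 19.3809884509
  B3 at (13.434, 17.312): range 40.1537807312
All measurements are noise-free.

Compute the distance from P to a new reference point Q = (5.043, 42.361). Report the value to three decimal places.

eq1: (x − 20.482)² + (y − 16.407)² = 39.2054940223²
eq2: (x + 1.137)² + (y + 16.452)² = 19.3809884509²
eq3: (x − 13.434)² + (y − 17.312)² = 40.1537807312²
eq1−eq3, eq1−eq2 (x²,y² cancel):
  -14.096·x + 1.810·y = -283.779618
  -43.238·x − 65.718·y = 744.707148
det = -14.096·-65.718 − 1.810·-43.238 = 1004.621708
x = (-283.779618·-65.718 − 1.810·744.707148) / 1004.621708 = 17.221914
y = (-14.096·744.707148 − -283.779618·-43.238) / 1004.621708 = -22.662715
|P − Q| = √((17.221914 − 5.043)² + (-22.662715 − 42.361)²) = 66.154436

66.154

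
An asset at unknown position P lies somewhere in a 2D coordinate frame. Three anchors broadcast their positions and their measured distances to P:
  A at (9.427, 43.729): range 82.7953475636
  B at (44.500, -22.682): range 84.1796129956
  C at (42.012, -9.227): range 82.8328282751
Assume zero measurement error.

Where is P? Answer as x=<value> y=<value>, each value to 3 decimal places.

eq1: (x − 9.427)² + (y − 43.729)² = 82.7953475636²
eq2: (x − 44.500)² + (y + 22.682)² = 84.1796129956²
eq3: (x − 42.012)² + (y + 9.227)² = 82.8328282751²
eq1−eq2, eq1−eq3 (x²,y² cancel):
  70.146·x − 132.822·y = 262.491688
  65.170·x − 105.912·y = -157.155959
det = 70.146·-105.912 − -132.822·65.170 = 1226.706588
x = (262.491688·-105.912 − -132.822·-157.155959) / 1226.706588 = -39.679243
y = (70.146·-157.155959 − 262.491688·65.170) / 1226.706588 = -22.931682

x=-39.679 y=-22.932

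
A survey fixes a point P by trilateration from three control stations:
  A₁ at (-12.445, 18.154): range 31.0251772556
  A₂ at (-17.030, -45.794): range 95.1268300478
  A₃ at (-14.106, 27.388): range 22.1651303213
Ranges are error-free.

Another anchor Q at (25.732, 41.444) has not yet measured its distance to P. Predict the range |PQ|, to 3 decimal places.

eq1: (x + 12.445)² + (y − 18.154)² = 31.0251772556²
eq2: (x + 17.030)² + (y + 45.794)² = 95.1268300478²
eq3: (x + 14.106)² + (y − 27.388)² = 22.1651303213²
eq3−eq1, eq3−eq2 (x²,y² cancel):
  3.322·x − 18.468·y = -935.904661
  -5.848·x − 146.364·y = -7119.791237
det = 3.322·-146.364 − -18.468·-5.848 = -594.222072
x = (-935.904661·-146.364 − -18.468·-7119.791237) / -594.222072 = -9.246451
y = (3.322·-7119.791237 − -935.904661·-5.848) / -594.222072 = 49.013859
|P − Q| = √((-9.246451 − 25.732)² + (49.013859 − 41.444)²) = 35.788193

35.788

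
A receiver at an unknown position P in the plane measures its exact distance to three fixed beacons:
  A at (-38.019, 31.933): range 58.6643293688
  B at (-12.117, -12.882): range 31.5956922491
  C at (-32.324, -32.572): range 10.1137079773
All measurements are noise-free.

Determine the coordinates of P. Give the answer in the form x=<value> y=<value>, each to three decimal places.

eq1: (x + 38.019)² + (y − 31.933)² = 58.6643293688²
eq2: (x + 12.117)² + (y + 12.882)² = 31.5956922491²
eq3: (x + 32.324)² + (y + 32.572)² = 10.1137079773²
eq1−eq2, eq1−eq3 (x²,y² cancel):
  51.804·x − 89.630·y = 290.822535
  11.390·x − 129.010·y = 2979.831761
det = 51.804·-129.010 − -89.630·11.390 = -5662.348340
x = (290.822535·-129.010 − -89.630·2979.831761) / -5662.348340 = -40.542067
y = (51.804·2979.831761 − 290.822535·11.390) / -5662.348340 = -26.677048

x=-40.542 y=-26.677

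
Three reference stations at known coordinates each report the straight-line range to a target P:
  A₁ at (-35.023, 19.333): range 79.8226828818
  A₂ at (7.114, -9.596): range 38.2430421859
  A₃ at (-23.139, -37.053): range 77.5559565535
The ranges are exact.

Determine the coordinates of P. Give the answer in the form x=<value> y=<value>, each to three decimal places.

x=43.153 y=3.201

eq1: (x + 35.023)² + (y − 19.333)² = 79.8226828818²
eq2: (x − 7.114)² + (y + 9.596)² = 38.2430421859²
eq3: (x + 23.139)² + (y + 37.053)² = 77.5559565535²
eq1−eq2, eq1−eq3 (x²,y² cancel):
  84.274·x − 57.858·y = 3451.447221
  23.768·x − 112.772·y = 664.697018
det = 84.274·-112.772 − -57.858·23.768 = -8128.578584
x = (3451.447221·-112.772 − -57.858·664.697018) / -8128.578584 = 43.152510
y = (84.274·664.697018 − 3451.447221·23.768) / -8128.578584 = 3.200722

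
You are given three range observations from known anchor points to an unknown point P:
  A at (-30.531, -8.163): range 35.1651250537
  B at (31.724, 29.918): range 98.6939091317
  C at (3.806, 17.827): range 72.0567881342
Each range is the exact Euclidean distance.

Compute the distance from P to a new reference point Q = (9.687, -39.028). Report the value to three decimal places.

eq1: (x + 30.531)² + (y + 8.163)² = 35.1651250537²
eq2: (x − 31.724)² + (y − 29.918)² = 98.6939091317²
eq3: (x − 3.806)² + (y − 17.827)² = 72.0567881342²
eq2−eq1, eq2−eq3 (x²,y² cancel):
  -124.510·x − 76.162·y = 7601.179310
  -55.836·x − 24.182·y = 2979.095648
det = -124.510·-24.182 − -76.162·-55.836 = -1241.680612
x = (7601.179310·-24.182 − -76.162·2979.095648) / -1241.680612 = -34.696656
y = (-124.510·2979.095648 − 7601.179310·-55.836) / -1241.680612 = -43.080522
|P − Q| = √((-34.696656 − 9.687)² + (-43.080522 − -39.028)²) = 44.568283

44.568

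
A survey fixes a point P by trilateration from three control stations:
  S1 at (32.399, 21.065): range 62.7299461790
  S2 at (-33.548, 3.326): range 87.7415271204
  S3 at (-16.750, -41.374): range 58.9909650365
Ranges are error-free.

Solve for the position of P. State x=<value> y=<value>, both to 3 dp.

eq1: (x − 32.399)² + (y − 21.065)² = 62.7299461790²
eq2: (x + 33.548)² + (y − 3.326)² = 87.7415271204²
eq3: (x + 16.750)² + (y + 41.374)² = 58.9909650365²
eq2−eq3, eq2−eq1 (x²,y² cancel):
  33.596·x − 89.400·y = 5074.481421
  131.894·x + 35.478·y = 4120.428280
det = 33.596·35.478 − -89.400·131.894 = 12983.242488
x = (5074.481421·35.478 − -89.400·4120.428280) / 12983.242488 = 42.238966
y = (33.596·4120.428280 − 5074.481421·131.894) / 12983.242488 = -40.888379

x=42.239 y=-40.888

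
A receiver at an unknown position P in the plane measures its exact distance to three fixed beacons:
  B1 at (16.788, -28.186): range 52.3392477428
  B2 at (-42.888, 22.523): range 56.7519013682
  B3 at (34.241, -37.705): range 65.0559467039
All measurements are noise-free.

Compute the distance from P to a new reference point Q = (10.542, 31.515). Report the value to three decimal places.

8.144

eq1: (x − 16.788)² + (y + 28.186)² = 52.3392477428²
eq2: (x + 42.888)² + (y − 22.523)² = 56.7519013682²
eq3: (x − 34.241)² + (y + 37.705)² = 65.0559467039²
eq1−eq2, eq1−eq3 (x²,y² cancel):
  -119.352·x + 101.418·y = 788.997078
  34.906·x − 19.038·y = 24.946219
det = -119.352·-19.038 − 101.418·34.906 = -1267.873332
x = (788.997078·-19.038 − 101.418·24.946219) / -1267.873332 = 13.842804
y = (-119.352·24.946219 − 788.997078·34.906) / -1267.873332 = 24.070317
|P − Q| = √((13.842804 − 10.542)² + (24.070317 − 31.515)²) = 8.143624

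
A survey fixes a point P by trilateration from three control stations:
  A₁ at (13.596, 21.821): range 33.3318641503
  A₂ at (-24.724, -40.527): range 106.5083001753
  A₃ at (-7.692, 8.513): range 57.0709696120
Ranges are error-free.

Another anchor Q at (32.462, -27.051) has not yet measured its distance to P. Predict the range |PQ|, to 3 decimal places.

eq1: (x − 13.596)² + (y − 21.821)² = 33.3318641503²
eq2: (x + 24.724)² + (y + 40.527)² = 106.5083001753²
eq3: (x + 7.692)² + (y − 8.513)² = 57.0709696120²
eq3−eq1, eq3−eq2 (x²,y² cancel):
  42.576·x + 26.616·y = 2675.451629
  -34.064·x − 98.080·y = -5964.846562
det = 42.576·-98.080 − 26.616·-34.064 = -3269.206656
x = (2675.451629·-98.080 − 26.616·-5964.846562) / -3269.206656 = 31.704310
y = (42.576·-5964.846562 − 2675.451629·-34.064) / -3269.206656 = 49.804965
|P − Q| = √((31.704310 − 32.462)² + (49.804965 − -27.051)²) = 76.859700

76.860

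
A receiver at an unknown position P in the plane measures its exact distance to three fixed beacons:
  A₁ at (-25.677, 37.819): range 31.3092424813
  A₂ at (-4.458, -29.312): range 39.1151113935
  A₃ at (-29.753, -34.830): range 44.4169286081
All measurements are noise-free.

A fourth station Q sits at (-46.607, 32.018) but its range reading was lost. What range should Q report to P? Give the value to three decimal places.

38.271

eq1: (x + 25.677)² + (y − 37.819)² = 31.3092424813²
eq2: (x + 4.458)² + (y + 29.312)² = 39.1151113935²
eq3: (x + 29.753)² + (y + 34.830)² = 44.4169286081²
eq1−eq2, eq1−eq3 (x²,y² cancel):
  42.438·x − 134.262·y = -1760.241257
  -8.152·x − 145.298·y = -983.810063
det = 42.438·-145.298 − -134.262·-8.152 = -7260.660348
x = (-1760.241257·-145.298 − -134.262·-983.810063) / -7260.660348 = -17.033055
y = (42.438·-983.810063 − -1760.241257·-8.152) / -7260.660348 = 7.726628
|P − Q| = √((-17.033055 − -46.607)² + (7.726628 − 32.018)²) = 38.271255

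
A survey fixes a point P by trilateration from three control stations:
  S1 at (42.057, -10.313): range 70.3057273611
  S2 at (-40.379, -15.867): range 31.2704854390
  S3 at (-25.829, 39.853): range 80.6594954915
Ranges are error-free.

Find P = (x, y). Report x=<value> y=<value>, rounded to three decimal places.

x=-21.351 y=-40.682

eq1: (x − 42.057)² + (y + 10.313)² = 70.3057273611²
eq2: (x + 40.379)² + (y + 15.867)² = 31.2704854390²
eq3: (x + 25.829)² + (y − 39.853)² = 80.6594954915²
eq3−eq2, eq3−eq1 (x²,y² cancel):
  -29.100·x − 111.440·y = 5154.937433
  135.772·x − 100.332·y = 1182.809281
det = -29.100·-100.332 − -111.440·135.772 = 18050.092880
x = (5154.937433·-100.332 − -111.440·1182.809281) / 18050.092880 = -21.351298
y = (-29.100·1182.809281 − 5154.937433·135.772) / 18050.092880 = -40.682113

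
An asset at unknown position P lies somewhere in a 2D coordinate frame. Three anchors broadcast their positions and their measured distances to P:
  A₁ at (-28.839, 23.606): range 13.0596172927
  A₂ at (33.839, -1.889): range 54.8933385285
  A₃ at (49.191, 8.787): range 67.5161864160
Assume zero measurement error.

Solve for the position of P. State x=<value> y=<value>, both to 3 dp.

x=-17.883 y=16.498

eq1: (x + 28.839)² + (y − 23.606)² = 13.0596172927²
eq2: (x − 33.839)² + (y + 1.889)² = 54.8933385285²
eq3: (x − 49.191)² + (y − 8.787)² = 67.5161864160²
eq1−eq2, eq1−eq3 (x²,y² cancel):
  125.356·x − 50.990·y = -3083.009926
  156.060·x − 29.638·y = -3279.847131
det = 125.356·-29.638 − -50.990·156.060 = 4242.198272
x = (-3083.009926·-29.638 − -50.990·-3279.847131) / 4242.198272 = -17.883454
y = (125.356·-3279.847131 − -3083.009926·156.060) / 4242.198272 = 16.497582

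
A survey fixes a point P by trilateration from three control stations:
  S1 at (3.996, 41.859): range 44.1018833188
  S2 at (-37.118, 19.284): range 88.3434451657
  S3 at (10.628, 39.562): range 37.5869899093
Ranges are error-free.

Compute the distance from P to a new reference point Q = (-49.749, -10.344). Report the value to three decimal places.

eq1: (x − 3.996)² + (y − 41.859)² = 44.1018833188²
eq2: (x + 37.118)² + (y − 19.284)² = 88.3434451657²
eq3: (x − 10.628)² + (y − 39.562)² = 37.5869899093²
eq2−eq1, eq2−eq3 (x²,y² cancel):
  82.228·x + 45.150·y = 5878.113508
  95.492·x + 40.556·y = 6320.270141
det = 82.228·40.556 − 45.150·95.492 = -976.625032
x = (5878.113508·40.556 − 45.150·6320.270141) / -976.625032 = 48.091564
y = (82.228·6320.270141 − 5878.113508·95.492) / -976.625032 = 42.605545
|P − Q| = √((48.091564 − -49.749)² + (42.605545 − -10.344)²) = 111.249406

111.249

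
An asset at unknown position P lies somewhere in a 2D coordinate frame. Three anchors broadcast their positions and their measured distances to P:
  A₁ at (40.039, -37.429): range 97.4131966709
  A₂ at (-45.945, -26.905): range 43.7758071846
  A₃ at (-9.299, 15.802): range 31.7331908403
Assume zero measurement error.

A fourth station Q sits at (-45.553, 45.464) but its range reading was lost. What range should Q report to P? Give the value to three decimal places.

eq1: (x − 40.039)² + (y + 37.429)² = 97.4131966709²
eq2: (x + 45.945)² + (y + 26.905)² = 43.7758071846²
eq3: (x + 9.299)² + (y − 15.802)² = 31.7331908403²
eq1−eq2, eq1−eq3 (x²,y² cancel):
  -171.968·x + 21.048·y = 7403.780079
  -98.676·x + 106.462·y = 5814.458528
det = -171.968·106.462 − 21.048·-98.676 = -16231.124768
x = (7403.780079·106.462 − 21.048·5814.458528) / -16231.124768 = -41.022327
y = (-171.968·5814.458528 − 7403.780079·-98.676) / -16231.124768 = 16.593145
|P − Q| = √((-41.022327 − -45.553)² + (16.593145 − 45.464)²) = 29.224190

29.224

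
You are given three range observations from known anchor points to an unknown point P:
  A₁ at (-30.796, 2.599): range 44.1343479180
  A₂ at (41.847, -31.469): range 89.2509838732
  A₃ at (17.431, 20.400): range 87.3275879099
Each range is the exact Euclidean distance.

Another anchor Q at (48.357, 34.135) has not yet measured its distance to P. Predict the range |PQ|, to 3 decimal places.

eq1: (x + 30.796)² + (y − 2.599)² = 44.1343479180²
eq2: (x − 41.847)² + (y + 31.469)² = 89.2509838732²
eq3: (x − 17.431)² + (y − 20.400)² = 87.3275879099²
eq2−eq1, eq2−eq3 (x²,y² cancel):
  -145.286·x + 68.136·y = 4231.576503
  -48.832·x + 103.738·y = -1681.839097
det = -145.286·103.738 − 68.136·-48.832 = -11744.461916
x = (4231.576503·103.738 − 68.136·-1681.839097) / -11744.461916 = -47.134477
y = (-145.286·-1681.839097 − 4231.576503·-48.832) / -11744.461916 = -38.399717
|P − Q| = √((-47.134477 − 48.357)² + (-38.399717 − 34.135)²) = 119.916252

119.916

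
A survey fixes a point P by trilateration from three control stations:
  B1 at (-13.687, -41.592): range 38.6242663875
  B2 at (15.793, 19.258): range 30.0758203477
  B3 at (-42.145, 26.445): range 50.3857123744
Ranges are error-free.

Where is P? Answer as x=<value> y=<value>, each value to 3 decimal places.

eq1: (x + 13.687)² + (y + 41.592)² = 38.6242663875²
eq2: (x − 15.793)² + (y − 19.258)² = 30.0758203477²
eq3: (x + 42.145)² + (y − 26.445)² = 50.3857123744²
eq1−eq2, eq1−eq3 (x²,y² cancel):
  58.960·x + 121.700·y = -709.660036
  -56.916·x + 136.074·y = -488.575441
det = 58.960·136.074 − 121.700·-56.916 = 14949.600240
x = (-709.660036·136.074 − 121.700·-488.575441) / 14949.600240 = -2.482116
y = (58.960·-488.575441 − -709.660036·-56.916) / 14949.600240 = -4.628714

x=-2.482 y=-4.629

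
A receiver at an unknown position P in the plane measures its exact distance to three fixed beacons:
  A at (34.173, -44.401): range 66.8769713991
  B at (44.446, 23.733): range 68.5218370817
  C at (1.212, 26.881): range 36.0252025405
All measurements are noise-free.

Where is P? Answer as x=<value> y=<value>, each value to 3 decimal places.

eq1: (x − 34.173)² + (y + 44.401)² = 66.8769713991²
eq2: (x − 44.446)² + (y − 23.733)² = 68.5218370817²
eq3: (x − 1.212)² + (y − 26.881)² = 36.0252025405²
eq2−eq3, eq2−eq1 (x²,y² cancel):
  -86.468·x + 6.296·y = 1582.781839
  -20.546·x − 136.268·y = 823.253379
det = -86.468·-136.268 − 6.296·-20.546 = 11912.179040
x = (1582.781839·-136.268 − 6.296·823.253379) / 11912.179040 = -18.541169
y = (-86.468·823.253379 − 1582.781839·-20.546) / 11912.179040 = -3.245858

x=-18.541 y=-3.246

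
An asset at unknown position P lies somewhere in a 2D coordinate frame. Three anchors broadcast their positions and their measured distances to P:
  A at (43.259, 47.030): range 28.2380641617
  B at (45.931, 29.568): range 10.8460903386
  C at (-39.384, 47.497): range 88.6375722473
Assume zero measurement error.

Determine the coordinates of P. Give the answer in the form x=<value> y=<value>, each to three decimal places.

eq1: (x − 43.259)² + (y − 47.030)² = 28.2380641617²
eq2: (x − 45.931)² + (y − 29.568)² = 10.8460903386²
eq3: (x + 39.384)² + (y − 47.497)² = 88.6375722473²
eq2−eq3, eq2−eq1 (x²,y² cancel):
  -170.630·x + 35.858·y = -6915.840458
  -5.344·x + 34.924·y = 419.488004
det = -170.630·34.924 − 35.858·-5.344 = -5767.456968
x = (-6915.840458·34.924 − 35.858·419.488004) / -5767.456968 = 44.485952
y = (-170.630·419.488004 − -6915.840458·-5.344) / -5767.456968 = 18.818604

x=44.486 y=18.819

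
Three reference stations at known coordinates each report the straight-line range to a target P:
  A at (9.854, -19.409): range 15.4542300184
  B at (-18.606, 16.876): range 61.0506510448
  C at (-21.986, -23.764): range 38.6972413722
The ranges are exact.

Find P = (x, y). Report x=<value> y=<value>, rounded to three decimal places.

eq1: (x − 9.854)² + (y + 19.409)² = 15.4542300184²
eq2: (x + 18.606)² + (y − 16.876)² = 61.0506510448²
eq3: (x + 21.986)² + (y + 23.764)² = 38.6972413722²
eq2−eq1, eq2−eq3 (x²,y² cancel):
  56.920·x − 72.570·y = 3331.176753
  -6.760·x − 81.280·y = 2646.834783
det = 56.920·-81.280 − -72.570·-6.760 = -5117.030800
x = (3331.176753·-81.280 − -72.570·2646.834783) / -5117.030800 = 15.375566
y = (56.920·2646.834783 − 3331.176753·-6.760) / -5117.030800 = -33.843179

x=15.376 y=-33.843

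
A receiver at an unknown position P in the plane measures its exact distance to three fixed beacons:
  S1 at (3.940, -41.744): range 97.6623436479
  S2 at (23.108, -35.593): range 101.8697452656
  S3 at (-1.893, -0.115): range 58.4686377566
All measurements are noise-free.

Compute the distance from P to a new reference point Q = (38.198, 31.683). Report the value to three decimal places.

75.830

eq1: (x − 3.940)² + (y + 41.744)² = 97.6623436479²
eq2: (x − 23.108)² + (y + 35.593)² = 101.8697452656²
eq3: (x + 1.893)² + (y + 0.115)² = 58.4686377566²
eq2−eq1, eq2−eq3 (x²,y² cancel):
  -38.336·x − 12.302·y = 796.755457
  -50.002·x + 70.956·y = 5161.618760
det = -38.336·70.956 − -12.302·-50.002 = -3335.293820
x = (796.755457·70.956 − -12.302·5161.618760) / -3335.293820 = -35.988678
y = (-38.336·5161.618760 − 796.755457·-50.002) / -3335.293820 = 47.383067
|P − Q| = √((-35.988678 − 38.198)² + (47.383067 − 31.683)²) = 75.829778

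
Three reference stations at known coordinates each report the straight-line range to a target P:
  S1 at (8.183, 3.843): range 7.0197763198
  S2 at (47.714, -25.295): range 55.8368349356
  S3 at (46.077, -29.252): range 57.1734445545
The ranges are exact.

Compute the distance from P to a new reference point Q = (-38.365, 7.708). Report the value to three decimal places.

42.473

eq1: (x − 8.183)² + (y − 3.843)² = 7.0197763198²
eq2: (x − 47.714)² + (y + 25.295)² = 55.8368349356²
eq3: (x − 46.077)² + (y + 29.252)² = 57.1734445545²
eq1−eq2, eq1−eq3 (x²,y² cancel):
  79.062·x − 58.276·y = -233.742193
  75.788·x − 66.190·y = -322.486208
det = 79.062·-66.190 − -58.276·75.788 = -816.492292
x = (-233.742193·-66.190 − -58.276·-322.486208) / -816.492292 = 4.068392
y = (79.062·-322.486208 − -233.742193·75.788) / -816.492292 = 9.530465
|P − Q| = √((4.068392 − -38.365)² + (9.530465 − 7.708)²) = 42.472510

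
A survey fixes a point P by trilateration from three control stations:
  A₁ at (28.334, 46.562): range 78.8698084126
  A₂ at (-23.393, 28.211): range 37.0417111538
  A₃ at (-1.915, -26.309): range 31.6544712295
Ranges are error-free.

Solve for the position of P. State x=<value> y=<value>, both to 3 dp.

x=-28.105 y=-8.530

eq1: (x − 28.334)² + (y − 46.562)² = 78.8698084126²
eq2: (x + 23.393)² + (y − 28.211)² = 37.0417111538²
eq3: (x + 1.915)² + (y + 26.309)² = 31.6544712295²
eq1−eq3, eq1−eq2 (x²,y² cancel):
  -60.498·x − 145.742·y = 2943.436436
  -103.454·x − 36.702·y = 3220.615884
det = -60.498·-36.702 − -145.742·-103.454 = -12857.195272
x = (2943.436436·-36.702 − -145.742·3220.615884) / -12857.195272 = -28.104807
y = (-60.498·3220.615884 − 2943.436436·-103.454) / -12857.195272 = -8.529812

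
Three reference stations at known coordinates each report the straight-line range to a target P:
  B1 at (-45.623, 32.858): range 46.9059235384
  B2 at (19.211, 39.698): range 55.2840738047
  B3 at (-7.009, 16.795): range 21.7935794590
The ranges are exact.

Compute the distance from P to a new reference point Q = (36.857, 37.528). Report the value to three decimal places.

eq1: (x + 45.623)² + (y − 32.858)² = 46.9059235384²
eq2: (x − 19.211)² + (y − 39.698)² = 55.2840738047²
eq3: (x + 7.009)² + (y − 16.795)² = 21.7935794590²
eq1−eq3, eq1−eq2 (x²,y² cancel):
  77.228·x − 32.126·y = -1104.702630
  129.668·x + 13.680·y = -2072.275721
det = 77.228·13.680 − -32.126·129.668 = 5222.193208
x = (-1104.702630·13.680 − -32.126·-2072.275721) / 5222.193208 = -15.642137
y = (77.228·-2072.275721 − -1104.702630·129.668) / 5222.193208 = -3.215723
|P − Q| = √((-15.642137 − 36.857)² + (-3.215723 − 37.528)²) = 66.454574

66.455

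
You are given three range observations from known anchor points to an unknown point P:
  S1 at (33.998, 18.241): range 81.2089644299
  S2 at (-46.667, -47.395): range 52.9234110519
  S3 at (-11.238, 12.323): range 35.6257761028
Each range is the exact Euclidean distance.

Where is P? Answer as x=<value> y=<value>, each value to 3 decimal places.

eq1: (x − 33.998)² + (y − 18.241)² = 81.2089644299²
eq2: (x + 46.667)² + (y + 47.395)² = 52.9234110519²
eq3: (x + 11.238)² + (y − 12.323)² = 35.6257761028²
eq1−eq2, eq1−eq3 (x²,y² cancel):
  -161.330·x − 131.272·y = 6729.505295
  -90.472·x − 11.836·y = 4115.250869
det = -161.330·-11.836 − -131.272·-90.472 = -9966.938504
x = (6729.505295·-11.836 − -131.272·4115.250869) / -9966.938504 = -46.209454
y = (-161.330·4115.250869 − 6729.505295·-90.472) / -9966.938504 = 5.526433

x=-46.209 y=5.526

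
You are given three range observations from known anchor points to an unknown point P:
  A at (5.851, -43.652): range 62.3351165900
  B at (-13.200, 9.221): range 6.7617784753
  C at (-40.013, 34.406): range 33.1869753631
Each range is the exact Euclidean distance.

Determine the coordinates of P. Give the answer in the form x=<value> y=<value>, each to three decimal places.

x=-12.438 y=15.940

eq1: (x − 5.851)² + (y + 43.652)² = 62.3351165900²
eq2: (x + 13.200)² + (y − 9.221)² = 6.7617784753²
eq3: (x + 40.013)² + (y − 34.406)² = 33.1869753631²
eq2−eq3, eq2−eq1 (x²,y² cancel):
  -53.626·x + 50.370·y = 1469.892478
  38.102·x − 105.746·y = -2159.480648
det = -53.626·-105.746 − 50.370·38.102 = 3751.537256
x = (1469.892478·-105.746 − 50.370·-2159.480648) / 3751.537256 = -12.438157
y = (-53.626·-2159.480648 − 1469.892478·38.102) / 3751.537256 = 15.939723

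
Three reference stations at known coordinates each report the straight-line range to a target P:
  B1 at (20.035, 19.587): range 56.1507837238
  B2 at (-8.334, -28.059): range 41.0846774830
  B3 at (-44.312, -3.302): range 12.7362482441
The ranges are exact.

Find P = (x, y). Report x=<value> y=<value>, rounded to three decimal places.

eq1: (x − 20.035)² + (y − 19.587)² = 56.1507837238²
eq2: (x + 8.334)² + (y + 28.059)² = 41.0846774830²
eq3: (x + 44.312)² + (y + 3.302)² = 12.7362482441²
eq3−eq1, eq3−eq2 (x²,y² cancel):
  128.694·x + 45.778·y = -4180.103247
  71.956·x − 49.514·y = -2643.432216
det = 128.694·-49.514 − 45.778·71.956 = -9666.156484
x = (-4180.103247·-49.514 − 45.778·-2643.432216) / -9666.156484 = -33.931240
y = (128.694·-2643.432216 − -4180.103247·71.956) / -9666.156484 = 4.077149

x=-33.931 y=4.077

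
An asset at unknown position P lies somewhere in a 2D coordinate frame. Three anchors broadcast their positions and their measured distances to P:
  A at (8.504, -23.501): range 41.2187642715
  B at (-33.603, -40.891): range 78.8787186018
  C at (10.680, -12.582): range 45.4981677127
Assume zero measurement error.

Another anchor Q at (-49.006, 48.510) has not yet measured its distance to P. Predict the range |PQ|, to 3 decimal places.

130.787

eq1: (x − 8.504)² + (y + 23.501)² = 41.2187642715²
eq2: (x + 33.603)² + (y + 40.891)² = 78.8787186018²
eq3: (x − 10.680)² + (y + 12.582)² = 45.4981677127²
eq3−eq1, eq3−eq2 (x²,y² cancel):
  -4.352·x − 21.838·y = 723.342630
  -88.566·x − 56.618·y = -1622.902617
det = -4.352·-56.618 − -21.838·-88.566 = -1687.702772
x = (723.342630·-56.618 − -21.838·-1622.902617) / -1687.702772 = 45.265767
y = (-4.352·-1622.902617 − 723.342630·-88.566) / -1687.702772 = -42.143935
|P − Q| = √((45.265767 − -49.006)² + (-42.143935 − 48.510)²) = 130.787239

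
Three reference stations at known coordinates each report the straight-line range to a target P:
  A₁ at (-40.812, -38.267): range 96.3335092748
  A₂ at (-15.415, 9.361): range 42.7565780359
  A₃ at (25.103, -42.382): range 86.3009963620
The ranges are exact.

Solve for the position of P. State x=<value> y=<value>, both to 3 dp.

eq1: (x + 40.812)² + (y + 38.267)² = 96.3335092748²
eq2: (x + 15.415)² + (y − 9.361)² = 42.7565780359²
eq3: (x − 25.103)² + (y + 42.382)² = 86.3009963620²
eq1−eq3, eq1−eq2 (x²,y² cancel):
  131.830·x − 8.230·y = 1128.694936
  50.794·x + 95.256·y = 4647.287957
det = 131.830·95.256 − -8.230·50.794 = 12975.633100
x = (1128.694936·95.256 − -8.230·4647.287957) / 12975.633100 = 11.233529
y = (131.830·4647.287957 − 1128.694936·50.794) / 12975.633100 = 42.797221

x=11.234 y=42.797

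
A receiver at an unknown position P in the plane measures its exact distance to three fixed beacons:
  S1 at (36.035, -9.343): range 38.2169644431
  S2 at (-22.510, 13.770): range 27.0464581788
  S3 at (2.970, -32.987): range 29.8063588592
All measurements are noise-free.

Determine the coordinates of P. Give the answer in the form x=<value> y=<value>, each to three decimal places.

eq1: (x − 36.035)² + (y + 9.343)² = 38.2169644431²
eq2: (x + 22.510)² + (y − 13.770)² = 27.0464581788²
eq3: (x − 2.970)² + (y + 32.987)² = 29.8063588592²
eq1−eq2, eq1−eq3 (x²,y² cancel):
  -117.090·x + 46.226·y = 39.525597
  -66.130·x − 47.288·y = 283.267538
det = -117.090·-47.288 − 46.226·-66.130 = 8593.877300
x = (39.525597·-47.288 − 46.226·283.267538) / 8593.877300 = -1.741171
y = (-117.090·283.267538 − 39.525597·-66.130) / 8593.877300 = -3.555318

x=-1.741 y=-3.555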